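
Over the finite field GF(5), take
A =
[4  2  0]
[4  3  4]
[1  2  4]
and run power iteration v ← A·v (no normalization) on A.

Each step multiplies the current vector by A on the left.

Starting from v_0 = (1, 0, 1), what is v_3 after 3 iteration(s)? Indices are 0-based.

v_0 = (1, 0, 1).
v_1 = A·v_0 = (4, 3, 0).
v_2 = A·v_1 = (2, 0, 0).
v_3 = A·v_2 = (3, 3, 2).

v_3 = (3, 3, 2)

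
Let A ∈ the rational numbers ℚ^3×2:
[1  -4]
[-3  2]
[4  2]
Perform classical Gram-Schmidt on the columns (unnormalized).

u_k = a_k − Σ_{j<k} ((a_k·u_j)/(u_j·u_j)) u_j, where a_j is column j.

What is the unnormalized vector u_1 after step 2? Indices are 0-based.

u_1 = (-51/13, 23/13, 30/13)

Step 1: u_0 = a_0 = (1, -3, 4).
Step 2: u_1 = a_1 − (-1/13)·u_0 = (-51/13, 23/13, 30/13).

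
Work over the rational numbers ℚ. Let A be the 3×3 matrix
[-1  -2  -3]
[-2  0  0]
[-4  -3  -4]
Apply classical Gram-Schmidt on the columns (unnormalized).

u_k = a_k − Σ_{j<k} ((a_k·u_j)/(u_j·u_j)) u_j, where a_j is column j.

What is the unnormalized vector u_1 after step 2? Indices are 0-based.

u_1 = (-4/3, 4/3, -1/3)

Step 1: u_0 = a_0 = (-1, -2, -4).
Step 2: u_1 = a_1 − (2/3)·u_0 = (-4/3, 4/3, -1/3).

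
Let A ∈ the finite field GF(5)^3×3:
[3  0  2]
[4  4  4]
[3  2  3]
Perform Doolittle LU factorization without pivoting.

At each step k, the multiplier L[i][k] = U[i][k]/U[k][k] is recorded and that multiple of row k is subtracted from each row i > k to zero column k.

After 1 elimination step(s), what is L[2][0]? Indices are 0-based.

[col 0] pivot 3
  R1 -= 3*R0 → (0, 4, 3)  (L[1][0] := 3)
  R2 -= 1*R0 → (0, 2, 1)  (L[2][0] := 1)

L[2][0] = 1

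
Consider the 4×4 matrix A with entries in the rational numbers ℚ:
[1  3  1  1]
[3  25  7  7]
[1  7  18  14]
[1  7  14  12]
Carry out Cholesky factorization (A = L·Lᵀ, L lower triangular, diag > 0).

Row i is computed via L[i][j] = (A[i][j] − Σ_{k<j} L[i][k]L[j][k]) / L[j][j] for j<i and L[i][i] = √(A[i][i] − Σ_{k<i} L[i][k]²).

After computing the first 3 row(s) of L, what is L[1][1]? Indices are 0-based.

L[1][1] = 4

Step 1: L[0][0] = √(1) = 1.
  L[1][0] = (3) / L[0][0] = 3.
Step 2: L[1][1] = √(16) = 4.
  L[2][0] = (1) / L[0][0] = 1.
  L[2][1] = (4) / L[1][1] = 1.
Step 3: L[2][2] = √(16) = 4.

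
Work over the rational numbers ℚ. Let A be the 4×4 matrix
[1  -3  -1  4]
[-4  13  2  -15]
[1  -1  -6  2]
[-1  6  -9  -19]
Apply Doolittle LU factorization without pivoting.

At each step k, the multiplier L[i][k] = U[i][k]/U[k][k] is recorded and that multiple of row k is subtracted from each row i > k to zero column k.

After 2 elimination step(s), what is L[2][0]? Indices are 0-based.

[col 0] pivot 1
  R1 -= -4*R0 → (0, 1, -2, 1)  (L[1][0] := -4)
  R2 -= 1*R0 → (0, 2, -5, -2)  (L[2][0] := 1)
  R3 -= -1*R0 → (0, 3, -10, -15)  (L[3][0] := -1)
[col 1] pivot 1
  R2 -= 2*R1 → (0, 0, -1, -4)  (L[2][1] := 2)
  R3 -= 3*R1 → (0, 0, -4, -18)  (L[3][1] := 3)

L[2][0] = 1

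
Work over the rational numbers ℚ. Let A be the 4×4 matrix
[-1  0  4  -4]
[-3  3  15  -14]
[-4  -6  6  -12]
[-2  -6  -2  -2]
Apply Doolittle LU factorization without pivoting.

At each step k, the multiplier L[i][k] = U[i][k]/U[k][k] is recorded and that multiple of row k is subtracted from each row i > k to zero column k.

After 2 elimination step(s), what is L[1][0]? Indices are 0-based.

L[1][0] = 3

[col 0] pivot -1
  R1 -= 3*R0 → (0, 3, 3, -2)  (L[1][0] := 3)
  R2 -= 4*R0 → (0, -6, -10, 4)  (L[2][0] := 4)
  R3 -= 2*R0 → (0, -6, -10, 6)  (L[3][0] := 2)
[col 1] pivot 3
  R2 -= -2*R1 → (0, 0, -4, 0)  (L[2][1] := -2)
  R3 -= -2*R1 → (0, 0, -4, 2)  (L[3][1] := -2)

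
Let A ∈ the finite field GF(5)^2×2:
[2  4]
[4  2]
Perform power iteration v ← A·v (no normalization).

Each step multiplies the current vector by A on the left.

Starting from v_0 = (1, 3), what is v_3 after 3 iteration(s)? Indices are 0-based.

v_0 = (1, 3).
v_1 = A·v_0 = (4, 0).
v_2 = A·v_1 = (3, 1).
v_3 = A·v_2 = (0, 4).

v_3 = (0, 4)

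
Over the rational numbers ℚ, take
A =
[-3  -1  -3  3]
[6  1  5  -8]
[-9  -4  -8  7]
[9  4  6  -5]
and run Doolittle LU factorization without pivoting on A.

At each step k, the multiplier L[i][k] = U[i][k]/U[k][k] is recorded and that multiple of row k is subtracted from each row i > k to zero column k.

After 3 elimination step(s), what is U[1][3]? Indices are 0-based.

k=0: U[0][0]=-3
  eliminate (1,0): mult=-2, new row 1: (0, -1, -1, -2); set L[1][0]=-2
  eliminate (2,0): mult=3, new row 2: (0, -1, 1, -2); set L[2][0]=3
  eliminate (3,0): mult=-3, new row 3: (0, 1, -3, 4); set L[3][0]=-3
k=1: U[1][1]=-1
  eliminate (2,1): mult=1, new row 2: (0, 0, 2, 0); set L[2][1]=1
  eliminate (3,1): mult=-1, new row 3: (0, 0, -4, 2); set L[3][1]=-1
k=2: U[2][2]=2
  eliminate (3,2): mult=-2, new row 3: (0, 0, 0, 2); set L[3][2]=-2

U[1][3] = -2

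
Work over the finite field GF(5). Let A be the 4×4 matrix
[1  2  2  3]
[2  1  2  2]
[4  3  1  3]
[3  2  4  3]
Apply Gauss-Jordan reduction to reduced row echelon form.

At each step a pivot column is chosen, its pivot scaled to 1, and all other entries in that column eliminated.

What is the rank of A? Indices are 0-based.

rank = 4

pivot(0,0)=1: scale R0 → (1, 2, 2, 3)
  clear (1,0): R1 −= (2)R0 → (0, 2, 3, 1)
  clear (2,0): R2 −= (4)R0 → (0, 0, 3, 1)
  clear (3,0): R3 −= (3)R0 → (0, 1, 3, 4)
pivot(1,1)=2: scale R1 → (0, 1, 4, 3)
  clear (0,1): R0 −= (2)R1 → (1, 0, 4, 2)
  clear (3,1): R3 −= (1)R1 → (0, 0, 4, 1)
pivot(2,2)=3: scale R2 → (0, 0, 1, 2)
  clear (0,2): R0 −= (4)R2 → (1, 0, 0, 4)
  clear (1,2): R1 −= (4)R2 → (0, 1, 0, 0)
  clear (3,2): R3 −= (4)R2 → (0, 0, 0, 3)
pivot(3,3)=3: scale R3 → (0, 0, 0, 1)
  clear (0,3): R0 −= (4)R3 → (1, 0, 0, 0)
  clear (2,3): R2 −= (2)R3 → (0, 0, 1, 0)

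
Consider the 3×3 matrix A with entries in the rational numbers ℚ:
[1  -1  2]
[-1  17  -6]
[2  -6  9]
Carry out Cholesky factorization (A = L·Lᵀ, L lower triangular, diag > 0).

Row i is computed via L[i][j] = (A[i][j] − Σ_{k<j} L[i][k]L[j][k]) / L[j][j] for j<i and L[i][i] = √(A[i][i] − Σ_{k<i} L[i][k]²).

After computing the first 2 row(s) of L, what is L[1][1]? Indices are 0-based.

L[1][1] = 4

Step 1: L[0][0] = √(1) = 1.
  L[1][0] = (-1) / L[0][0] = -1.
Step 2: L[1][1] = √(16) = 4.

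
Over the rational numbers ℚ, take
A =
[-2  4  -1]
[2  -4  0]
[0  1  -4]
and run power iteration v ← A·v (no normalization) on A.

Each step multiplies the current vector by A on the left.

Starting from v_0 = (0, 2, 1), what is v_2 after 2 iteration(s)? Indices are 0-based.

v_0 = (0, 2, 1).
v_1 = A·v_0 = (7, -8, -2).
v_2 = A·v_1 = (-44, 46, 0).

v_2 = (-44, 46, 0)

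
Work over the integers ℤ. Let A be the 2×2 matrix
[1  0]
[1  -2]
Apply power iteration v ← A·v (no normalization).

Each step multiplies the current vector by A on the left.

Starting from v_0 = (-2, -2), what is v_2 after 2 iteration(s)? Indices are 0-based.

v_2 = (-2, -6)

v_0 = (-2, -2).
v_1 = A·v_0 = (-2, 2).
v_2 = A·v_1 = (-2, -6).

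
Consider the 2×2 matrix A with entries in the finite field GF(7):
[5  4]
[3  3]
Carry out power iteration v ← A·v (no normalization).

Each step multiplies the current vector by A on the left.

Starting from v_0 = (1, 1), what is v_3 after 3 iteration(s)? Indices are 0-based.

v_3 = (0, 6)

v_0 = (1, 1).
v_1 = A·v_0 = (2, 6).
v_2 = A·v_1 = (6, 3).
v_3 = A·v_2 = (0, 6).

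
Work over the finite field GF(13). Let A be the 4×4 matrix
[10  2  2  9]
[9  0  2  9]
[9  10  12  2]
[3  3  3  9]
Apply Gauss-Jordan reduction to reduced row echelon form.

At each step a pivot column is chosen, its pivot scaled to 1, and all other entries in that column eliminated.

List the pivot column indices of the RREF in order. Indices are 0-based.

pivot(0,0)=10: scale R0 → (1, 8, 8, 10)
  clear (1,0): R1 −= (9)R0 → (0, 6, 8, 10)
  clear (2,0): R2 −= (9)R0 → (0, 3, 5, 3)
  clear (3,0): R3 −= (3)R0 → (0, 5, 5, 5)
pivot(1,1)=6: scale R1 → (0, 1, 10, 6)
  clear (0,1): R0 −= (8)R1 → (1, 0, 6, 1)
  clear (2,1): R2 −= (3)R1 → (0, 0, 1, 11)
  clear (3,1): R3 −= (5)R1 → (0, 0, 7, 1)
pivot(2,2)=1: scale R2 → (0, 0, 1, 11)
  clear (0,2): R0 −= (6)R2 → (1, 0, 0, 0)
  clear (1,2): R1 −= (10)R2 → (0, 1, 0, 0)
  clear (3,2): R3 −= (7)R2 → (0, 0, 0, 2)
pivot(3,3)=2: scale R3 → (0, 0, 0, 1)
  clear (2,3): R2 −= (11)R3 → (0, 0, 1, 0)

pivot columns: 0, 1, 2, 3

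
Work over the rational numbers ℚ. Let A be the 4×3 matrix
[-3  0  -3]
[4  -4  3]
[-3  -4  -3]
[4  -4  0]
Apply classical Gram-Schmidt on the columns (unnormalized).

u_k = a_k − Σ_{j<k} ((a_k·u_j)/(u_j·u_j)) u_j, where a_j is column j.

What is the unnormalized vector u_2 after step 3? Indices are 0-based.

Step 1: u_0 = a_0 = (-3, 4, -3, 4).
Step 2: u_1 = a_1 − (-2/5)·u_0 = (-6/5, -12/5, -26/5, -12/5).
Step 3: u_2 = a_2 − (3/5)·u_0 − (3/10)·u_1 = (-21/25, 33/25, 9/25, -42/25).

u_2 = (-21/25, 33/25, 9/25, -42/25)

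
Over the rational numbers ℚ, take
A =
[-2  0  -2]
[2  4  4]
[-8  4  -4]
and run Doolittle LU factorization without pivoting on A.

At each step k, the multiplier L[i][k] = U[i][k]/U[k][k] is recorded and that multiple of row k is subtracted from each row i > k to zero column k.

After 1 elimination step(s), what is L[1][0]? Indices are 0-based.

Step 1: pivot at (0,0) is -2.
  row1 ← row1 − (-1)·row0  ⇒  L[1][0]=-1, U row1=(0, 4, 2)
  row2 ← row2 − (4)·row0  ⇒  L[2][0]=4, U row2=(0, 4, 4)

L[1][0] = -1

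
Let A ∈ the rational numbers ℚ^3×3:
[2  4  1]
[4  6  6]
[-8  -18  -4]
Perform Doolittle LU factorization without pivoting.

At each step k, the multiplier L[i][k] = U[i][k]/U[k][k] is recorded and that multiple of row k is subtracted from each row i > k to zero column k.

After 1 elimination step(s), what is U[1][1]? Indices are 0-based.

k=0: U[0][0]=2
  eliminate (1,0): mult=2, new row 1: (0, -2, 4); set L[1][0]=2
  eliminate (2,0): mult=-4, new row 2: (0, -2, 0); set L[2][0]=-4

U[1][1] = -2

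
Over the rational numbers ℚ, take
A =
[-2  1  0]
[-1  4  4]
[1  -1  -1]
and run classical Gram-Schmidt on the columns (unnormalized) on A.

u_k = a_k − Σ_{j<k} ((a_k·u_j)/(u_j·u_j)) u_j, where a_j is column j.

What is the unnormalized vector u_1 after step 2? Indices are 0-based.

u_1 = (-4/3, 17/6, 1/6)

Step 1: u_0 = a_0 = (-2, -1, 1).
Step 2: u_1 = a_1 − (-7/6)·u_0 = (-4/3, 17/6, 1/6).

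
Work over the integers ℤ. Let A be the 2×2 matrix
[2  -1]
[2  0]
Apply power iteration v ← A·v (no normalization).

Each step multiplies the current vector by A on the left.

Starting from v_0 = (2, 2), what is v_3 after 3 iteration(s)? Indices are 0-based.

v_0 = (2, 2).
v_1 = A·v_0 = (2, 4).
v_2 = A·v_1 = (0, 4).
v_3 = A·v_2 = (-4, 0).

v_3 = (-4, 0)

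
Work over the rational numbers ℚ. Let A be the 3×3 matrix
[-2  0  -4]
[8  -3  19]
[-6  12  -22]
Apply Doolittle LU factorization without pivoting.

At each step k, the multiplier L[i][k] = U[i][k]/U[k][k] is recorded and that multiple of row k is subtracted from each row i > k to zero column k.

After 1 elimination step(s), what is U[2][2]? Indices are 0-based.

U[2][2] = -10

Step 1: pivot at (0,0) is -2.
  row1 ← row1 − (-4)·row0  ⇒  L[1][0]=-4, U row1=(0, -3, 3)
  row2 ← row2 − (3)·row0  ⇒  L[2][0]=3, U row2=(0, 12, -10)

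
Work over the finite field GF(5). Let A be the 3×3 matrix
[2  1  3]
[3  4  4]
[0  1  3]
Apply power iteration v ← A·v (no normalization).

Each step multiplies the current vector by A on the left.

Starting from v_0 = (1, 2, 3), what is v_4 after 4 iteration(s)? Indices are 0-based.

v_4 = (3, 3, 4)

v_0 = (1, 2, 3).
v_1 = A·v_0 = (3, 3, 1).
v_2 = A·v_1 = (2, 0, 1).
v_3 = A·v_2 = (2, 0, 3).
v_4 = A·v_3 = (3, 3, 4).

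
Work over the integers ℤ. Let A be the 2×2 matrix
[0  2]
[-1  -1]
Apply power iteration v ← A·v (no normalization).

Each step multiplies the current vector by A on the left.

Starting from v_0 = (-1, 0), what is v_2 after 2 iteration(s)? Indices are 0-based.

v_0 = (-1, 0).
v_1 = A·v_0 = (0, 1).
v_2 = A·v_1 = (2, -1).

v_2 = (2, -1)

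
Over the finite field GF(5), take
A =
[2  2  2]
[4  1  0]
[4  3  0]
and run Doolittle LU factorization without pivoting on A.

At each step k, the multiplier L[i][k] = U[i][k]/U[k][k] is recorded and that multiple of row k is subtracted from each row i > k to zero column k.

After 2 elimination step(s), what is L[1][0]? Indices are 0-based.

Step 1: pivot at (0,0) is 2.
  row1 ← row1 − (2)·row0  ⇒  L[1][0]=2, U row1=(0, 2, 1)
  row2 ← row2 − (2)·row0  ⇒  L[2][0]=2, U row2=(0, 4, 1)
Step 2: pivot at (1,1) is 2.
  row2 ← row2 − (2)·row1  ⇒  L[2][1]=2, U row2=(0, 0, 4)

L[1][0] = 2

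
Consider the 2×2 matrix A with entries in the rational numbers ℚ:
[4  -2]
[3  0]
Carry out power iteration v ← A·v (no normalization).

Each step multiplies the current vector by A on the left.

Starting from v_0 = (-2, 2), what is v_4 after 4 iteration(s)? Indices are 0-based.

v_4 = (-72, -216)

v_0 = (-2, 2).
v_1 = A·v_0 = (-12, -6).
v_2 = A·v_1 = (-36, -36).
v_3 = A·v_2 = (-72, -108).
v_4 = A·v_3 = (-72, -216).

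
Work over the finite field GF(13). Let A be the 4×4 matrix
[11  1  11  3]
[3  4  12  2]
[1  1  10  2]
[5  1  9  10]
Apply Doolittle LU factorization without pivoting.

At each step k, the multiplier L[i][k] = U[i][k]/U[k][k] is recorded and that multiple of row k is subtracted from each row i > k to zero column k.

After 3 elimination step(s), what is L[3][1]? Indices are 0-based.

L[3][1] = 3

Step 1: pivot at (0,0) is 11.
  row1 ← row1 − (5)·row0  ⇒  L[1][0]=5, U row1=(0, 12, 9, 0)
  row2 ← row2 − (6)·row0  ⇒  L[2][0]=6, U row2=(0, 8, 9, 10)
  row3 ← row3 − (4)·row0  ⇒  L[3][0]=4, U row3=(0, 10, 4, 11)
Step 2: pivot at (1,1) is 12.
  row2 ← row2 − (5)·row1  ⇒  L[2][1]=5, U row2=(0, 0, 3, 10)
  row3 ← row3 − (3)·row1  ⇒  L[3][1]=3, U row3=(0, 0, 3, 11)
Step 3: pivot at (2,2) is 3.
  row3 ← row3 − (1)·row2  ⇒  L[3][2]=1, U row3=(0, 0, 0, 1)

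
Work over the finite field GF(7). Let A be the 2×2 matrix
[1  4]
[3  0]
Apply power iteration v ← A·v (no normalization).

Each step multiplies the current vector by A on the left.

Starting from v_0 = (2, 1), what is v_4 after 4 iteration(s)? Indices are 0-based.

v_0 = (2, 1).
v_1 = A·v_0 = (6, 6).
v_2 = A·v_1 = (2, 4).
v_3 = A·v_2 = (4, 6).
v_4 = A·v_3 = (0, 5).

v_4 = (0, 5)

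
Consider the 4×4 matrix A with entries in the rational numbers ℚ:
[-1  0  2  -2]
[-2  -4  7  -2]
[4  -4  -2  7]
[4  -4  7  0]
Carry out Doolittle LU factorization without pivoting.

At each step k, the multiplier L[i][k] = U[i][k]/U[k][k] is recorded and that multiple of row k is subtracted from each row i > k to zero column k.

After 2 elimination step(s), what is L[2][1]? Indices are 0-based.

[col 0] pivot -1
  R1 -= 2*R0 → (0, -4, 3, 2)  (L[1][0] := 2)
  R2 -= -4*R0 → (0, -4, 6, -1)  (L[2][0] := -4)
  R3 -= -4*R0 → (0, -4, 15, -8)  (L[3][0] := -4)
[col 1] pivot -4
  R2 -= 1*R1 → (0, 0, 3, -3)  (L[2][1] := 1)
  R3 -= 1*R1 → (0, 0, 12, -10)  (L[3][1] := 1)

L[2][1] = 1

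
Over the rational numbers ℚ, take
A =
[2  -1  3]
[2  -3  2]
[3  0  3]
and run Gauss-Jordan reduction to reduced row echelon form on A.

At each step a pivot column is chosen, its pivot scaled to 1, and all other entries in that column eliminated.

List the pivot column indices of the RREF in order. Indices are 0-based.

pivot(0,0)=2: scale R0 → (1, -1/2, 3/2)
  clear (1,0): R1 −= (2)R0 → (0, -2, -1)
  clear (2,0): R2 −= (3)R0 → (0, 3/2, -3/2)
pivot(1,1)=-2: scale R1 → (0, 1, 1/2)
  clear (0,1): R0 −= (-1/2)R1 → (1, 0, 7/4)
  clear (2,1): R2 −= (3/2)R1 → (0, 0, -9/4)
pivot(2,2)=-9/4: scale R2 → (0, 0, 1)
  clear (0,2): R0 −= (7/4)R2 → (1, 0, 0)
  clear (1,2): R1 −= (1/2)R2 → (0, 1, 0)

pivot columns: 0, 1, 2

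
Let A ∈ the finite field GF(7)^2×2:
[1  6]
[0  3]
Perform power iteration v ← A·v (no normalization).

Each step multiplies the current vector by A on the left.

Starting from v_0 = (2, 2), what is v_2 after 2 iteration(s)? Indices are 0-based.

v_0 = (2, 2).
v_1 = A·v_0 = (0, 6).
v_2 = A·v_1 = (1, 4).

v_2 = (1, 4)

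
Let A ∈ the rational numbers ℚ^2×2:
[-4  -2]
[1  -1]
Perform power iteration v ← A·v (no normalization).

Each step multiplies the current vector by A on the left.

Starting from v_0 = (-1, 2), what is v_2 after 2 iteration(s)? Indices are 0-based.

v_0 = (-1, 2).
v_1 = A·v_0 = (0, -3).
v_2 = A·v_1 = (6, 3).

v_2 = (6, 3)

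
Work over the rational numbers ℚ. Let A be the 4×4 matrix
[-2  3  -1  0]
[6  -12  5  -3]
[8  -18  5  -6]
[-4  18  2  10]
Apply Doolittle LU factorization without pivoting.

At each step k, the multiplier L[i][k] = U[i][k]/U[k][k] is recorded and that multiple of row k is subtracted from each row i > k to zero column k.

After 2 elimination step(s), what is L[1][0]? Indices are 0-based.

L[1][0] = -3

[col 0] pivot -2
  R1 -= -3*R0 → (0, -3, 2, -3)  (L[1][0] := -3)
  R2 -= -4*R0 → (0, -6, 1, -6)  (L[2][0] := -4)
  R3 -= 2*R0 → (0, 12, 4, 10)  (L[3][0] := 2)
[col 1] pivot -3
  R2 -= 2*R1 → (0, 0, -3, 0)  (L[2][1] := 2)
  R3 -= -4*R1 → (0, 0, 12, -2)  (L[3][1] := -4)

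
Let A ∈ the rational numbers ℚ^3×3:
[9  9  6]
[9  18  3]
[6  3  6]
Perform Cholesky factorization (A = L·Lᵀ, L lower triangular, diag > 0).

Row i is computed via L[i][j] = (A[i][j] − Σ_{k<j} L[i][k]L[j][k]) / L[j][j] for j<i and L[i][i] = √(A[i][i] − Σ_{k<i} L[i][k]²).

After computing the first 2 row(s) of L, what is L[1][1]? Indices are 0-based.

L[1][1] = 3

Step 1: L[0][0] = √(9) = 3.
  L[1][0] = (9) / L[0][0] = 3.
Step 2: L[1][1] = √(9) = 3.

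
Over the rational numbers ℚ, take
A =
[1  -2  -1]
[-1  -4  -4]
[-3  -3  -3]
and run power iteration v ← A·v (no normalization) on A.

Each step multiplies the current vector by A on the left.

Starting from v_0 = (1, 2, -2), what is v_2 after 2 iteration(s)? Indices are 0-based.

v_2 = (4, 17, 15)

v_0 = (1, 2, -2).
v_1 = A·v_0 = (-1, -1, -3).
v_2 = A·v_1 = (4, 17, 15).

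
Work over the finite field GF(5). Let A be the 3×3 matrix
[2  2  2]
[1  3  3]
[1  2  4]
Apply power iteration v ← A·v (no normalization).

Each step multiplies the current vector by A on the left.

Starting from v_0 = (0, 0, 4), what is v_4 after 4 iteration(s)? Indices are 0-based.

v_4 = (2, 3, 2)

v_0 = (0, 0, 4).
v_1 = A·v_0 = (3, 2, 1).
v_2 = A·v_1 = (2, 2, 1).
v_3 = A·v_2 = (0, 1, 0).
v_4 = A·v_3 = (2, 3, 2).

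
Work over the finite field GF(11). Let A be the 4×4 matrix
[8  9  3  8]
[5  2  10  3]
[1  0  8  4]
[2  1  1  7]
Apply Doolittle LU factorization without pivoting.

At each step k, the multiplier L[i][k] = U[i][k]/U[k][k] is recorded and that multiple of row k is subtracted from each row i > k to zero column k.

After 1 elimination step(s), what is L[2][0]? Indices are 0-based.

Step 1: pivot at (0,0) is 8.
  row1 ← row1 − (2)·row0  ⇒  L[1][0]=2, U row1=(0, 6, 4, 9)
  row2 ← row2 − (7)·row0  ⇒  L[2][0]=7, U row2=(0, 3, 9, 3)
  row3 ← row3 − (3)·row0  ⇒  L[3][0]=3, U row3=(0, 7, 3, 5)

L[2][0] = 7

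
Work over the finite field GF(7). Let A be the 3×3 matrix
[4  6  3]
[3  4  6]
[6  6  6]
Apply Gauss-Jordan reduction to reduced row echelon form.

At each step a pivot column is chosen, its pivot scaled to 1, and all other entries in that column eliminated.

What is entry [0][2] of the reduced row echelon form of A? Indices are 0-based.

M[0][2] = 5

step 1: normalize row 0 (÷4) = (1, 5, 6)
  row 1: subtract 3×row0 = (0, 3, 2)
  row 2: subtract 6×row0 = (0, 4, 5)
step 2: normalize row 1 (÷3) = (0, 1, 3)
  row 0: subtract 5×row1 = (1, 0, 5)
  row 2: subtract 4×row1 = (0, 0, 0)
skip col 2 (zero from row 2)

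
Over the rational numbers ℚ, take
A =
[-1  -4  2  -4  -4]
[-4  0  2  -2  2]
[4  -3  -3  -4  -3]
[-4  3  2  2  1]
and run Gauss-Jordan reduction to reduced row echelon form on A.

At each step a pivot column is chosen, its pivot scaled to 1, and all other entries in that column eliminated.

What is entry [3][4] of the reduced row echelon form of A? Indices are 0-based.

pivot(0,0)=-1: scale R0 → (1, 4, -2, 4, 4)
  clear (1,0): R1 −= (-4)R0 → (0, 16, -6, 14, 18)
  clear (2,0): R2 −= (4)R0 → (0, -19, 5, -20, -19)
  clear (3,0): R3 −= (-4)R0 → (0, 19, -6, 18, 17)
pivot(1,1)=16: scale R1 → (0, 1, -3/8, 7/8, 9/8)
  clear (0,1): R0 −= (4)R1 → (1, 0, -1/2, 1/2, -1/2)
  clear (2,1): R2 −= (-19)R1 → (0, 0, -17/8, -27/8, 19/8)
  clear (3,1): R3 −= (19)R1 → (0, 0, 9/8, 11/8, -35/8)
pivot(2,2)=-17/8: scale R2 → (0, 0, 1, 27/17, -19/17)
  clear (0,2): R0 −= (-1/2)R2 → (1, 0, 0, 22/17, -18/17)
  clear (1,2): R1 −= (-3/8)R2 → (0, 1, 0, 25/17, 12/17)
  clear (3,2): R3 −= (9/8)R2 → (0, 0, 0, -7/17, -53/17)
pivot(3,3)=-7/17: scale R3 → (0, 0, 0, 1, 53/7)
  clear (0,3): R0 −= (22/17)R3 → (1, 0, 0, 0, -76/7)
  clear (1,3): R1 −= (25/17)R3 → (0, 1, 0, 0, -73/7)
  clear (2,3): R2 −= (27/17)R3 → (0, 0, 1, 0, -92/7)

M[3][4] = 53/7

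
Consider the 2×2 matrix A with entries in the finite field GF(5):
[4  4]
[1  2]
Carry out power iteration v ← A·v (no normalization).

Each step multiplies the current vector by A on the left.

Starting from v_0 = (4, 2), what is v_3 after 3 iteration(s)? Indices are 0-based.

v_0 = (4, 2).
v_1 = A·v_0 = (4, 3).
v_2 = A·v_1 = (3, 0).
v_3 = A·v_2 = (2, 3).

v_3 = (2, 3)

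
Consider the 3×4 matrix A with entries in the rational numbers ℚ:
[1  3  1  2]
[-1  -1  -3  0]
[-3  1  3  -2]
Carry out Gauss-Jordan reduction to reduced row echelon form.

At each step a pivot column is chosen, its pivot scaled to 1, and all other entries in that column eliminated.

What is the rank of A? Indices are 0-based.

rank = 3

[1] R0 /= 1  ⇒  (1, 3, 1, 2)
     R1 -= -1·R0  ⇒  (0, 2, -2, 2)
     R2 -= -3·R0  ⇒  (0, 10, 6, 4)
[2] R1 /= 2  ⇒  (0, 1, -1, 1)
     R0 -= 3·R1  ⇒  (1, 0, 4, -1)
     R2 -= 10·R1  ⇒  (0, 0, 16, -6)
[3] R2 /= 16  ⇒  (0, 0, 1, -3/8)
     R0 -= 4·R2  ⇒  (1, 0, 0, 1/2)
     R1 -= -1·R2  ⇒  (0, 1, 0, 5/8)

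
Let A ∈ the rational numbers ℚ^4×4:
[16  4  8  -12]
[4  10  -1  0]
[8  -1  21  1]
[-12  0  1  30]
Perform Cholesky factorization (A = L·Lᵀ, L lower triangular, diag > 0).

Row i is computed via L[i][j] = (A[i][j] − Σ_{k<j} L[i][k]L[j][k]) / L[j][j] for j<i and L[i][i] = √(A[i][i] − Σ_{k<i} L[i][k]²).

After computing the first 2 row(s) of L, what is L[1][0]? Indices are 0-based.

L[1][0] = 1

Step 1: L[0][0] = √(16) = 4.
  L[1][0] = (4) / L[0][0] = 1.
Step 2: L[1][1] = √(9) = 3.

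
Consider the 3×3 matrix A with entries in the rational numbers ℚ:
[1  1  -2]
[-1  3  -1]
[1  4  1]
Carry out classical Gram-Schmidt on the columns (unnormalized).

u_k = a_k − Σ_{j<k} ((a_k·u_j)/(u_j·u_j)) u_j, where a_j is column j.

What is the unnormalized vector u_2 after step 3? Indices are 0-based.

Step 1: u_0 = a_0 = (1, -1, 1).
Step 2: u_1 = a_1 − (2/3)·u_0 = (1/3, 11/3, 10/3).
Step 3: u_2 = a_2 − (0)·u_0 − (-3/74)·u_1 = (-147/74, -63/74, 42/37).

u_2 = (-147/74, -63/74, 42/37)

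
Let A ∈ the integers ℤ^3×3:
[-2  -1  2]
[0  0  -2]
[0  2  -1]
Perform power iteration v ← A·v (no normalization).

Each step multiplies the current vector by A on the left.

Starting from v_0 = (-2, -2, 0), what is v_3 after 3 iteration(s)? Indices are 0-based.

v_0 = (-2, -2, 0).
v_1 = A·v_0 = (6, 0, -4).
v_2 = A·v_1 = (-20, 8, 4).
v_3 = A·v_2 = (40, -8, 12).

v_3 = (40, -8, 12)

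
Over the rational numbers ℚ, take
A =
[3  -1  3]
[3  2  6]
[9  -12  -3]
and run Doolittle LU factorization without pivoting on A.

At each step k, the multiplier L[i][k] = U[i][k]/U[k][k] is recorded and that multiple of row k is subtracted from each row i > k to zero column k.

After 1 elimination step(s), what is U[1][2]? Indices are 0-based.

U[1][2] = 3

k=0: U[0][0]=3
  eliminate (1,0): mult=1, new row 1: (0, 3, 3); set L[1][0]=1
  eliminate (2,0): mult=3, new row 2: (0, -9, -12); set L[2][0]=3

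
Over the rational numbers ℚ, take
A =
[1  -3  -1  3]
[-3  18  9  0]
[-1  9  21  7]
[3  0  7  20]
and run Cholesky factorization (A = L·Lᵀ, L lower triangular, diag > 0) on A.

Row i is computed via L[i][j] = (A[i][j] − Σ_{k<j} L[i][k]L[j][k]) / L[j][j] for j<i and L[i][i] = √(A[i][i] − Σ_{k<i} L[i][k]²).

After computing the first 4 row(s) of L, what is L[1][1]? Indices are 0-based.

Step 1: L[0][0] = √(1) = 1.
  L[1][0] = (-3) / L[0][0] = -3.
Step 2: L[1][1] = √(9) = 3.
  L[2][0] = (-1) / L[0][0] = -1.
  L[2][1] = (6) / L[1][1] = 2.
Step 3: L[2][2] = √(16) = 4.
  L[3][0] = (3) / L[0][0] = 3.
  L[3][1] = (9) / L[1][1] = 3.
  L[3][2] = (4) / L[2][2] = 1.
Step 4: L[3][3] = √(1) = 1.

L[1][1] = 3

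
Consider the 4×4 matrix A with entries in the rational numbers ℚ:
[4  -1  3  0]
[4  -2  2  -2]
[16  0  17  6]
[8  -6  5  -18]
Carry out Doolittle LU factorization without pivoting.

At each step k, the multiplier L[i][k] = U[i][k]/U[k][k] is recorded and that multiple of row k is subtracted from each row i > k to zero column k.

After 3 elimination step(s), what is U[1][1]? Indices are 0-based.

k=0: U[0][0]=4
  eliminate (1,0): mult=1, new row 1: (0, -1, -1, -2); set L[1][0]=1
  eliminate (2,0): mult=4, new row 2: (0, 4, 5, 6); set L[2][0]=4
  eliminate (3,0): mult=2, new row 3: (0, -4, -1, -18); set L[3][0]=2
k=1: U[1][1]=-1
  eliminate (2,1): mult=-4, new row 2: (0, 0, 1, -2); set L[2][1]=-4
  eliminate (3,1): mult=4, new row 3: (0, 0, 3, -10); set L[3][1]=4
k=2: U[2][2]=1
  eliminate (3,2): mult=3, new row 3: (0, 0, 0, -4); set L[3][2]=3

U[1][1] = -1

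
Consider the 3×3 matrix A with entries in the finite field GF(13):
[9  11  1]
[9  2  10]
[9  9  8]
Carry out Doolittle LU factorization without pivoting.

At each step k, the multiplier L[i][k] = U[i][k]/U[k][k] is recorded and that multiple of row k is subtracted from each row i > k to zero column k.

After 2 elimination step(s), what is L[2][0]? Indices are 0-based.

k=0: U[0][0]=9
  eliminate (1,0): mult=1, new row 1: (0, 4, 9); set L[1][0]=1
  eliminate (2,0): mult=1, new row 2: (0, 11, 7); set L[2][0]=1
k=1: U[1][1]=4
  eliminate (2,1): mult=6, new row 2: (0, 0, 5); set L[2][1]=6

L[2][0] = 1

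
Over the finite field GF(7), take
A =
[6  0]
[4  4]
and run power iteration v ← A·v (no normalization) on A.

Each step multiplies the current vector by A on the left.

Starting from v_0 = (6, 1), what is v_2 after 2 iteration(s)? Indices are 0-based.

v_2 = (6, 4)

v_0 = (6, 1).
v_1 = A·v_0 = (1, 0).
v_2 = A·v_1 = (6, 4).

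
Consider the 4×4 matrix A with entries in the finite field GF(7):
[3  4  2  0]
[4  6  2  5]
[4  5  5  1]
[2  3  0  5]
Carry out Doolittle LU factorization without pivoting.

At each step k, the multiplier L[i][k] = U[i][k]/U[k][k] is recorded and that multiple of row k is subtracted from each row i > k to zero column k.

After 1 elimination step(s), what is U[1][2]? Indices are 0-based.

k=0: U[0][0]=3
  eliminate (1,0): mult=6, new row 1: (0, 3, 4, 5); set L[1][0]=6
  eliminate (2,0): mult=6, new row 2: (0, 2, 0, 1); set L[2][0]=6
  eliminate (3,0): mult=3, new row 3: (0, 5, 1, 5); set L[3][0]=3

U[1][2] = 4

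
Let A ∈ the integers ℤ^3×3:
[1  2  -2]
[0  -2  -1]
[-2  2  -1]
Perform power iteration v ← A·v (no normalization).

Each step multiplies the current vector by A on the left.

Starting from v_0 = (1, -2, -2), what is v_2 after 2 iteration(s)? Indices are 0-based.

v_2 = (21, -8, 14)

v_0 = (1, -2, -2).
v_1 = A·v_0 = (1, 6, -4).
v_2 = A·v_1 = (21, -8, 14).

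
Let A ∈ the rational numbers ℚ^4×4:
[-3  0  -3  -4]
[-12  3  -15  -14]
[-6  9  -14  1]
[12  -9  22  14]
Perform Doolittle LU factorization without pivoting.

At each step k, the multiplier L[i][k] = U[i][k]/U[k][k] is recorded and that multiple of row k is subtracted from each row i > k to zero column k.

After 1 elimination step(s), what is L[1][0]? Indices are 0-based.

[col 0] pivot -3
  R1 -= 4*R0 → (0, 3, -3, 2)  (L[1][0] := 4)
  R2 -= 2*R0 → (0, 9, -8, 9)  (L[2][0] := 2)
  R3 -= -4*R0 → (0, -9, 10, -2)  (L[3][0] := -4)

L[1][0] = 4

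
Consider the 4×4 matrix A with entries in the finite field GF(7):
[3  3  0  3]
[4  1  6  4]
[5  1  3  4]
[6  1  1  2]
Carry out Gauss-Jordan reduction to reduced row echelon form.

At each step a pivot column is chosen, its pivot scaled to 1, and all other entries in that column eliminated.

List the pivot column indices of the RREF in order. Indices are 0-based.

pivot columns: 0, 1, 2, 3

step 1: normalize row 0 (÷3) = (1, 1, 0, 1)
  row 1: subtract 4×row0 = (0, 4, 6, 0)
  row 2: subtract 5×row0 = (0, 3, 3, 6)
  row 3: subtract 6×row0 = (0, 2, 1, 3)
step 2: normalize row 1 (÷4) = (0, 1, 5, 0)
  row 0: subtract 1×row1 = (1, 0, 2, 1)
  row 2: subtract 3×row1 = (0, 0, 2, 6)
  row 3: subtract 2×row1 = (0, 0, 5, 3)
step 3: normalize row 2 (÷2) = (0, 0, 1, 3)
  row 0: subtract 2×row2 = (1, 0, 0, 2)
  row 1: subtract 5×row2 = (0, 1, 0, 6)
  row 3: subtract 5×row2 = (0, 0, 0, 2)
step 4: normalize row 3 (÷2) = (0, 0, 0, 1)
  row 0: subtract 2×row3 = (1, 0, 0, 0)
  row 1: subtract 6×row3 = (0, 1, 0, 0)
  row 2: subtract 3×row3 = (0, 0, 1, 0)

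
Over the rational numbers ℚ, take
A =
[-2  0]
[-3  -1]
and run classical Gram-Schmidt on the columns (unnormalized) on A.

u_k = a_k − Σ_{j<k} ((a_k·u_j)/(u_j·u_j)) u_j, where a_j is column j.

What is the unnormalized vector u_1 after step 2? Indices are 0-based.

u_1 = (6/13, -4/13)

Step 1: u_0 = a_0 = (-2, -3).
Step 2: u_1 = a_1 − (3/13)·u_0 = (6/13, -4/13).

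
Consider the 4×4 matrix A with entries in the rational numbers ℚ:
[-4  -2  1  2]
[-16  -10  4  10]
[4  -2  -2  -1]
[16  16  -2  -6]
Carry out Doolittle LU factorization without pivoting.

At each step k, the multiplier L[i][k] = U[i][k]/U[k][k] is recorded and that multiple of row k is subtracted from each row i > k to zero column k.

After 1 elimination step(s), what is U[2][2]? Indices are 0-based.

Step 1: pivot at (0,0) is -4.
  row1 ← row1 − (4)·row0  ⇒  L[1][0]=4, U row1=(0, -2, 0, 2)
  row2 ← row2 − (-1)·row0  ⇒  L[2][0]=-1, U row2=(0, -4, -1, 1)
  row3 ← row3 − (-4)·row0  ⇒  L[3][0]=-4, U row3=(0, 8, 2, 2)

U[2][2] = -1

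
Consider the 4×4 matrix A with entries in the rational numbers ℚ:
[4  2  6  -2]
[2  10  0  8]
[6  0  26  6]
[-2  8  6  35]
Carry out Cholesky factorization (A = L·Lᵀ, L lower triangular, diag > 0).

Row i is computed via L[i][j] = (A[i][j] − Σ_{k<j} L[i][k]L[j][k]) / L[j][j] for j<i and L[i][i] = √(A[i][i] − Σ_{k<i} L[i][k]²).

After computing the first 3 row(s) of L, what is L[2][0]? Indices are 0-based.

L[2][0] = 3

Step 1: L[0][0] = √(4) = 2.
  L[1][0] = (2) / L[0][0] = 1.
Step 2: L[1][1] = √(9) = 3.
  L[2][0] = (6) / L[0][0] = 3.
  L[2][1] = (-3) / L[1][1] = -1.
Step 3: L[2][2] = √(16) = 4.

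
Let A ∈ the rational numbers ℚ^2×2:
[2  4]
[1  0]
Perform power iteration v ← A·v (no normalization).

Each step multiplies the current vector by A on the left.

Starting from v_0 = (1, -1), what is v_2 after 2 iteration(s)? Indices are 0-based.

v_0 = (1, -1).
v_1 = A·v_0 = (-2, 1).
v_2 = A·v_1 = (0, -2).

v_2 = (0, -2)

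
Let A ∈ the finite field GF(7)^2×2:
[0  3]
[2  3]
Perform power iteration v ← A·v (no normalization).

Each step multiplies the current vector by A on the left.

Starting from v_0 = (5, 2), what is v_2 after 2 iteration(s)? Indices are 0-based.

v_2 = (6, 4)

v_0 = (5, 2).
v_1 = A·v_0 = (6, 2).
v_2 = A·v_1 = (6, 4).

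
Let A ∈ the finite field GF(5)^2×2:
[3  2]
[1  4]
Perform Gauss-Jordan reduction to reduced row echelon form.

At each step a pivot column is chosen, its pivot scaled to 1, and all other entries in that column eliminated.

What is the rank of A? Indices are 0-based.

rank = 1

pivot(0,0)=3: scale R0 → (1, 4)
  clear (1,0): R1 −= (1)R0 → (0, 0)
col 1: no nonzero at/below row 1; advance.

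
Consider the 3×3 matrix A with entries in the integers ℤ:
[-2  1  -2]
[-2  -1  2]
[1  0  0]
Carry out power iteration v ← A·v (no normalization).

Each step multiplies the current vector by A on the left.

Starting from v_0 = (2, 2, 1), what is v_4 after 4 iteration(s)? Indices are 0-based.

v_4 = (-72, -24, 24)

v_0 = (2, 2, 1).
v_1 = A·v_0 = (-4, -4, 2).
v_2 = A·v_1 = (0, 16, -4).
v_3 = A·v_2 = (24, -24, 0).
v_4 = A·v_3 = (-72, -24, 24).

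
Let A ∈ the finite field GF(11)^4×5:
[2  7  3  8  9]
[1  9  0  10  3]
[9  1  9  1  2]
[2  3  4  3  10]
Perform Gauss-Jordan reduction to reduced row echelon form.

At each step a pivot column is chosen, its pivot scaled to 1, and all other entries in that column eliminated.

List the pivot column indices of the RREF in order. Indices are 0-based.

step 1: normalize row 0 (÷2) = (1, 9, 7, 4, 10)
  row 1: subtract 1×row0 = (0, 0, 4, 6, 4)
  row 2: subtract 9×row0 = (0, 8, 1, 9, 0)
  row 3: subtract 2×row0 = (0, 7, 1, 6, 1)
step 2: exchange rows 1,2
step 2: normalize row 1 (÷8) = (0, 1, 7, 8, 0)
  row 0: subtract 9×row1 = (1, 0, 10, 9, 10)
  row 3: subtract 7×row1 = (0, 0, 7, 5, 1)
step 3: normalize row 2 (÷4) = (0, 0, 1, 7, 1)
  row 0: subtract 10×row2 = (1, 0, 0, 5, 0)
  row 1: subtract 7×row2 = (0, 1, 0, 3, 4)
  row 3: subtract 7×row2 = (0, 0, 0, 0, 5)
skip col 3 (zero from row 3)
step 4: normalize row 3 (÷5) = (0, 0, 0, 0, 1)
  row 1: subtract 4×row3 = (0, 1, 0, 3, 0)
  row 2: subtract 1×row3 = (0, 0, 1, 7, 0)

pivot columns: 0, 1, 2, 4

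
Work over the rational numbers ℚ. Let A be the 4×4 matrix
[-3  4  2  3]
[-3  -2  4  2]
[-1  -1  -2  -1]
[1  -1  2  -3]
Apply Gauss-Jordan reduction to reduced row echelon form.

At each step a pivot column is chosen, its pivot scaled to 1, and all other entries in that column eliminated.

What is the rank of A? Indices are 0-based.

rank = 4

step 1: normalize row 0 (÷-3) = (1, -4/3, -2/3, -1)
  row 1: subtract -3×row0 = (0, -6, 2, -1)
  row 2: subtract -1×row0 = (0, -7/3, -8/3, -2)
  row 3: subtract 1×row0 = (0, 1/3, 8/3, -2)
step 2: normalize row 1 (÷-6) = (0, 1, -1/3, 1/6)
  row 0: subtract -4/3×row1 = (1, 0, -10/9, -7/9)
  row 2: subtract -7/3×row1 = (0, 0, -31/9, -29/18)
  row 3: subtract 1/3×row1 = (0, 0, 25/9, -37/18)
step 3: normalize row 2 (÷-31/9) = (0, 0, 1, 29/62)
  row 0: subtract -10/9×row2 = (1, 0, 0, -8/31)
  row 1: subtract -1/3×row2 = (0, 1, 0, 10/31)
  row 3: subtract 25/9×row2 = (0, 0, 0, -104/31)
step 4: normalize row 3 (÷-104/31) = (0, 0, 0, 1)
  row 0: subtract -8/31×row3 = (1, 0, 0, 0)
  row 1: subtract 10/31×row3 = (0, 1, 0, 0)
  row 2: subtract 29/62×row3 = (0, 0, 1, 0)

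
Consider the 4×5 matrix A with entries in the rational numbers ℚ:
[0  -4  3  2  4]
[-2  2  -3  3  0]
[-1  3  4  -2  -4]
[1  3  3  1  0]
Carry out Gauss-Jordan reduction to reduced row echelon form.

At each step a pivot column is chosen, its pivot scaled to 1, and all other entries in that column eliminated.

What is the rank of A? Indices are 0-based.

step 1: exchange rows 0,1
step 1: normalize row 0 (÷-2) = (1, -1, 3/2, -3/2, 0)
  row 2: subtract -1×row0 = (0, 2, 11/2, -7/2, -4)
  row 3: subtract 1×row0 = (0, 4, 3/2, 5/2, 0)
step 2: normalize row 1 (÷-4) = (0, 1, -3/4, -1/2, -1)
  row 0: subtract -1×row1 = (1, 0, 3/4, -2, -1)
  row 2: subtract 2×row1 = (0, 0, 7, -5/2, -2)
  row 3: subtract 4×row1 = (0, 0, 9/2, 9/2, 4)
step 3: normalize row 2 (÷7) = (0, 0, 1, -5/14, -2/7)
  row 0: subtract 3/4×row2 = (1, 0, 0, -97/56, -11/14)
  row 1: subtract -3/4×row2 = (0, 1, 0, -43/56, -17/14)
  row 3: subtract 9/2×row2 = (0, 0, 0, 171/28, 37/7)
step 4: normalize row 3 (÷171/28) = (0, 0, 0, 1, 148/171)
  row 0: subtract -97/56×row3 = (1, 0, 0, 0, 122/171)
  row 1: subtract -43/56×row3 = (0, 1, 0, 0, -94/171)
  row 2: subtract -5/14×row3 = (0, 0, 1, 0, 4/171)

rank = 4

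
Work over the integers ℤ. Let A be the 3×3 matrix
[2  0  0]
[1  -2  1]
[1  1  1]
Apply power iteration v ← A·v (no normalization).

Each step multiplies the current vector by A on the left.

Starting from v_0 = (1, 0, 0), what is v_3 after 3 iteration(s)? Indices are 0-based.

v_0 = (1, 0, 0).
v_1 = A·v_0 = (2, 1, 1).
v_2 = A·v_1 = (4, 1, 4).
v_3 = A·v_2 = (8, 6, 9).

v_3 = (8, 6, 9)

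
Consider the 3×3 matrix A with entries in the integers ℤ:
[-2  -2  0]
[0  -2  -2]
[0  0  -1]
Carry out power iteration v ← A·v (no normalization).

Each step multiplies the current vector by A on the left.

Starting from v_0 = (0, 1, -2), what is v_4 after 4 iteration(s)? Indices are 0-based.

v_0 = (0, 1, -2).
v_1 = A·v_0 = (-2, 2, 2).
v_2 = A·v_1 = (0, -8, -2).
v_3 = A·v_2 = (16, 20, 2).
v_4 = A·v_3 = (-72, -44, -2).

v_4 = (-72, -44, -2)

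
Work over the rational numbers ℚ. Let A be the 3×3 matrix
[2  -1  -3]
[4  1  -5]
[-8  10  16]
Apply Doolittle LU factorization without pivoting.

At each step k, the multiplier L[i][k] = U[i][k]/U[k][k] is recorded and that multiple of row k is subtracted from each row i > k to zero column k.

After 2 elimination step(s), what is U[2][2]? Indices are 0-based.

U[2][2] = 2

k=0: U[0][0]=2
  eliminate (1,0): mult=2, new row 1: (0, 3, 1); set L[1][0]=2
  eliminate (2,0): mult=-4, new row 2: (0, 6, 4); set L[2][0]=-4
k=1: U[1][1]=3
  eliminate (2,1): mult=2, new row 2: (0, 0, 2); set L[2][1]=2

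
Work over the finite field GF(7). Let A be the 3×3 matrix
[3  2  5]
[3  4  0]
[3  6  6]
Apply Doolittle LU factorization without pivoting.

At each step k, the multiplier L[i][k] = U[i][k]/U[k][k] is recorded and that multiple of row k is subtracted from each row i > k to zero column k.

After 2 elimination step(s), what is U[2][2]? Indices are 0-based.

Step 1: pivot at (0,0) is 3.
  row1 ← row1 − (1)·row0  ⇒  L[1][0]=1, U row1=(0, 2, 2)
  row2 ← row2 − (1)·row0  ⇒  L[2][0]=1, U row2=(0, 4, 1)
Step 2: pivot at (1,1) is 2.
  row2 ← row2 − (2)·row1  ⇒  L[2][1]=2, U row2=(0, 0, 4)

U[2][2] = 4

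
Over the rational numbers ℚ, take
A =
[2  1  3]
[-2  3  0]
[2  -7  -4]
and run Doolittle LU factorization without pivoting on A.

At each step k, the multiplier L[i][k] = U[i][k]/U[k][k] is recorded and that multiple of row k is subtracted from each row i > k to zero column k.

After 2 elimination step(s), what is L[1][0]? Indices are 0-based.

k=0: U[0][0]=2
  eliminate (1,0): mult=-1, new row 1: (0, 4, 3); set L[1][0]=-1
  eliminate (2,0): mult=1, new row 2: (0, -8, -7); set L[2][0]=1
k=1: U[1][1]=4
  eliminate (2,1): mult=-2, new row 2: (0, 0, -1); set L[2][1]=-2

L[1][0] = -1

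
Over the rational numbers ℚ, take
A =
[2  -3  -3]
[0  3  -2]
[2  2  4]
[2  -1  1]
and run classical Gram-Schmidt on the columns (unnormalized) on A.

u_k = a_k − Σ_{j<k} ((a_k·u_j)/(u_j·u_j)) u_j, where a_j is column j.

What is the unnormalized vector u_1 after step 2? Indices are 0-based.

Step 1: u_0 = a_0 = (2, 0, 2, 2).
Step 2: u_1 = a_1 − (-1/3)·u_0 = (-7/3, 3, 8/3, -1/3).

u_1 = (-7/3, 3, 8/3, -1/3)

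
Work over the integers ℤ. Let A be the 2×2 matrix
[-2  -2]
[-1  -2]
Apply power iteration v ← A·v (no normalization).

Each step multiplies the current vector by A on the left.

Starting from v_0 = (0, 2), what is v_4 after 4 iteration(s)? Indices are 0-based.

v_4 = (192, 136)

v_0 = (0, 2).
v_1 = A·v_0 = (-4, -4).
v_2 = A·v_1 = (16, 12).
v_3 = A·v_2 = (-56, -40).
v_4 = A·v_3 = (192, 136).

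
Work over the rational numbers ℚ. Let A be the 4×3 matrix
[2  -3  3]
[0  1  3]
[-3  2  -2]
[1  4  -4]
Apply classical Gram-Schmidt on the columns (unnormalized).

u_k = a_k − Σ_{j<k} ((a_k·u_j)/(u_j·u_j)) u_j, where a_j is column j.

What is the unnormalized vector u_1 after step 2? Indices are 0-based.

Step 1: u_0 = a_0 = (2, 0, -3, 1).
Step 2: u_1 = a_1 − (-4/7)·u_0 = (-13/7, 1, 2/7, 32/7).

u_1 = (-13/7, 1, 2/7, 32/7)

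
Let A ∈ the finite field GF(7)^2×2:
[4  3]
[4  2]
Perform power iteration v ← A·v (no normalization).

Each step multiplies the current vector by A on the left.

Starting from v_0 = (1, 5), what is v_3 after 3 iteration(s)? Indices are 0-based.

v_0 = (1, 5).
v_1 = A·v_0 = (5, 0).
v_2 = A·v_1 = (6, 6).
v_3 = A·v_2 = (0, 1).

v_3 = (0, 1)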